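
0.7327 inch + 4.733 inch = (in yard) 0.1518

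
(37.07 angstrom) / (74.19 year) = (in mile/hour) 3.544e-18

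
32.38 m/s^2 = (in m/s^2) 32.38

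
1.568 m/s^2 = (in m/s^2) 1.568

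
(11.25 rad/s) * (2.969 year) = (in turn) 1.676e+08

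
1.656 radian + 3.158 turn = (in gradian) 1369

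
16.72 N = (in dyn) 1.672e+06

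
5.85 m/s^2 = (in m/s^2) 5.85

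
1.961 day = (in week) 0.2801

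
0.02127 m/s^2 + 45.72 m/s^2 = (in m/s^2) 45.74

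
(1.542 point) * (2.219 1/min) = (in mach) 5.908e-08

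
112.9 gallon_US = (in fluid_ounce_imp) 1.504e+04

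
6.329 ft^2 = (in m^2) 0.588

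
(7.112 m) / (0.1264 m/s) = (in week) 9.303e-05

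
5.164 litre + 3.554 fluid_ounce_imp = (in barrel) 0.03312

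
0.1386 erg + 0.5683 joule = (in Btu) 0.0005386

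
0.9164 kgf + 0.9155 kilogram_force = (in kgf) 1.832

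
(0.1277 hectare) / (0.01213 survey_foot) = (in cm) 3.454e+07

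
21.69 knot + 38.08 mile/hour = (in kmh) 101.5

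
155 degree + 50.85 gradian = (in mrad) 3504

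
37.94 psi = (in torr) 1962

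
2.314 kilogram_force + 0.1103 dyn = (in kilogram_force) 2.314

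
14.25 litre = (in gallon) 3.764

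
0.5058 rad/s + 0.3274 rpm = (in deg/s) 30.94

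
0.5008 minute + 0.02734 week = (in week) 0.02739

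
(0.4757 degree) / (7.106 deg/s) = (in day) 7.748e-07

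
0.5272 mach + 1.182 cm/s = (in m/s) 179.5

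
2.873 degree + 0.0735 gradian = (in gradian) 3.266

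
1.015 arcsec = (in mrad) 0.004921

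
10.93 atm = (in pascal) 1.107e+06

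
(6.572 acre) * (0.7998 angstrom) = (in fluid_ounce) 0.07193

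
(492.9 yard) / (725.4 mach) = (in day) 2.112e-08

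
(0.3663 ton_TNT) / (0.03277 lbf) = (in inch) 4.139e+11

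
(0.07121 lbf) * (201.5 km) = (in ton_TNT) 1.525e-05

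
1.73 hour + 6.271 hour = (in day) 0.3334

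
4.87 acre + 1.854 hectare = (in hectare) 3.825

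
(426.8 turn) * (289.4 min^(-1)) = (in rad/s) 1.293e+04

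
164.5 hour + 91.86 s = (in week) 0.9793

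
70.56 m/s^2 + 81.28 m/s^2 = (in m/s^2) 151.8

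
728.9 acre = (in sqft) 3.175e+07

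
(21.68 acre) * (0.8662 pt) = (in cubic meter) 26.81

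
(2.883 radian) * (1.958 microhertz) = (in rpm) 5.39e-05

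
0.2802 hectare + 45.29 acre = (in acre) 45.98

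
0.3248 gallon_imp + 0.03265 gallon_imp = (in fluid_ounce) 54.95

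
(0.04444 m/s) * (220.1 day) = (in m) 8.451e+05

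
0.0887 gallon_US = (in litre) 0.3358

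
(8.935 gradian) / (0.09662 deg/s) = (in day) 0.0009633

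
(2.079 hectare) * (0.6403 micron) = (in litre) 13.31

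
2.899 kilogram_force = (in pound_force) 6.391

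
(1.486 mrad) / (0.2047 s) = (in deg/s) 0.4159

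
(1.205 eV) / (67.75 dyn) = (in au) 1.905e-27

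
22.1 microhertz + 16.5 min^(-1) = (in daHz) 0.0275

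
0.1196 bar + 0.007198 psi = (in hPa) 120.1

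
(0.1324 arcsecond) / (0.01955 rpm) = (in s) 0.0003135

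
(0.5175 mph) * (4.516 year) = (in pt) 9.339e+10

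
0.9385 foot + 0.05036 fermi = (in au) 1.912e-12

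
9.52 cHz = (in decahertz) 0.00952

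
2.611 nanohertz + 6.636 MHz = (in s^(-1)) 6.636e+06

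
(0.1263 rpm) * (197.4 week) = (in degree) 9.047e+07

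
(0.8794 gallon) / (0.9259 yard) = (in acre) 9.716e-07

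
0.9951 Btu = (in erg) 1.05e+10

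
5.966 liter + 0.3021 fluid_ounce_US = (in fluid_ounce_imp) 210.3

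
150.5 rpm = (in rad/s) 15.76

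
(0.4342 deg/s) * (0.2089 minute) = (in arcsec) 1.959e+04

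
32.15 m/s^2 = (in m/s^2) 32.15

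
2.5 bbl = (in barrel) 2.5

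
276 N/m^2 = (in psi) 0.04003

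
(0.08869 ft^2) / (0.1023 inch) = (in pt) 8989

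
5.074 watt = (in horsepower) 0.006804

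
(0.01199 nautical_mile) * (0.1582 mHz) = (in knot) 0.006829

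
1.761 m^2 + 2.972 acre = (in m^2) 1.203e+04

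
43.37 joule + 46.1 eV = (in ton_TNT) 1.037e-08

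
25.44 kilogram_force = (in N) 249.5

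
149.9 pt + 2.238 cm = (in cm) 7.526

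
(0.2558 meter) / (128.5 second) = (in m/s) 0.001991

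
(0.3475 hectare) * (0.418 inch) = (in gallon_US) 9747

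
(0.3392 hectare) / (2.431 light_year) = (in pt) 4.181e-10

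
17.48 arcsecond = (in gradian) 0.005395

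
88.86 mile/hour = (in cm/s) 3972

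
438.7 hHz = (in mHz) 4.387e+07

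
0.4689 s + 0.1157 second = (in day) 6.766e-06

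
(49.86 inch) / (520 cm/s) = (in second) 0.2435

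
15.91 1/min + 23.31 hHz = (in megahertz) 0.002331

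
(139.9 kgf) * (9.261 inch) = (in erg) 3.227e+09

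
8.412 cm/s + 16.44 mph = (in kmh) 26.76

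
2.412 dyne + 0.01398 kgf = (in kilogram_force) 0.01398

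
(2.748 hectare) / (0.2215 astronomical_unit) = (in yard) 9.069e-07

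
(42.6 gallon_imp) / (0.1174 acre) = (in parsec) 1.321e-20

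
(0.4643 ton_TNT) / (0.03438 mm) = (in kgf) 5.762e+12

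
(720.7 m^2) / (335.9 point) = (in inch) 2.394e+05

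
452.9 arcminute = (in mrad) 131.7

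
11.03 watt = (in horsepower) 0.01479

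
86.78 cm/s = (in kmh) 3.124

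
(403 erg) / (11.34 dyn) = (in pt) 1007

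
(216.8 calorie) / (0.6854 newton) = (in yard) 1447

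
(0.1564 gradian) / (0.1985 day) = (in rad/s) 1.432e-07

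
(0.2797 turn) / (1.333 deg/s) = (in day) 0.0008743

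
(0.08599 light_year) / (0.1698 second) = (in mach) 1.407e+13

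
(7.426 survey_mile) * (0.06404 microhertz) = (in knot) 0.001488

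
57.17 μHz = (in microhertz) 57.17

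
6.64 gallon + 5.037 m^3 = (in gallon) 1337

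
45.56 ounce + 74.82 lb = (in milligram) 3.523e+07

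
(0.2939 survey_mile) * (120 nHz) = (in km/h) 0.0002043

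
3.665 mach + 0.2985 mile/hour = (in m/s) 1248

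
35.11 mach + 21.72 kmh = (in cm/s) 1.196e+06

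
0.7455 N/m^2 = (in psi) 0.0001081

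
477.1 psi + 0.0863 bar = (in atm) 32.55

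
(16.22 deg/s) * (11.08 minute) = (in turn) 29.95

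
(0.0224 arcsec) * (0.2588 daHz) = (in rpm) 2.684e-06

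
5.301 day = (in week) 0.7573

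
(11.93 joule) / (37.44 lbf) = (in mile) 4.451e-05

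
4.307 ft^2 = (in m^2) 0.4001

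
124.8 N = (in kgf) 12.73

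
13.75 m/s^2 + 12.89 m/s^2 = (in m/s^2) 26.64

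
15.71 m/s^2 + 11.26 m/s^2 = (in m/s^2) 26.97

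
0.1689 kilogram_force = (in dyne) 1.656e+05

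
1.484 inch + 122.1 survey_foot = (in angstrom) 3.725e+11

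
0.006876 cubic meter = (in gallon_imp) 1.513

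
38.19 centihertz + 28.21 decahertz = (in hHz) 2.825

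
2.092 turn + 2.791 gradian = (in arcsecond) 2.72e+06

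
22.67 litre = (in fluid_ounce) 766.6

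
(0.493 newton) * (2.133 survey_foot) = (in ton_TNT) 7.661e-11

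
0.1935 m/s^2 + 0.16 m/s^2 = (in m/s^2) 0.3535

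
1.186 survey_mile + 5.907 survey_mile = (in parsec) 3.699e-13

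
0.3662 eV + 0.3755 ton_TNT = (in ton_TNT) 0.3755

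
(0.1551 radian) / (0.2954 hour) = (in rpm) 0.001393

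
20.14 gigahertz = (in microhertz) 2.014e+16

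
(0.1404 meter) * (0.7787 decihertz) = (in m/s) 0.01093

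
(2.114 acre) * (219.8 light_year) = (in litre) 1.779e+25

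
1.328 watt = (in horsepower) 0.001781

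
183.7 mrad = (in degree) 10.53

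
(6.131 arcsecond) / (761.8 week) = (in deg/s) 3.696e-12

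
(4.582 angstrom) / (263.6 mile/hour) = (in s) 3.888e-12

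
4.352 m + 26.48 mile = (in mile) 26.48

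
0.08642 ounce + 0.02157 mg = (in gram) 2.45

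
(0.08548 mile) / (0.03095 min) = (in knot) 144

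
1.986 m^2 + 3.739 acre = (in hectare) 1.513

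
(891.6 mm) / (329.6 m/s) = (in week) 4.473e-09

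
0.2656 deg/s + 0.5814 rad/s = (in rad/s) 0.586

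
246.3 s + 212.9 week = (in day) 1490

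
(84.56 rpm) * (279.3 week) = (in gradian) 9.523e+10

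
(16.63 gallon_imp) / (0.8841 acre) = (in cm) 0.002113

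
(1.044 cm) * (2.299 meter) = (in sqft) 0.2584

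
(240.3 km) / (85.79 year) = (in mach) 2.609e-07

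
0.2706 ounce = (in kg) 0.007671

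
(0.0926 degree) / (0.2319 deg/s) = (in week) 6.602e-07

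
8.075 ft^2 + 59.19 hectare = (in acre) 146.3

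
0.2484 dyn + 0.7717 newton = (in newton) 0.7717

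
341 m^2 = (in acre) 0.08426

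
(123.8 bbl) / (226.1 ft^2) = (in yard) 1.025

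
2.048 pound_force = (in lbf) 2.048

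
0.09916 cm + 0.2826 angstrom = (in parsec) 3.214e-20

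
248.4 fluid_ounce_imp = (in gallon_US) 1.864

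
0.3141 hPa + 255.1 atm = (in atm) 255.1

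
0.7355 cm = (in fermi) 7.355e+12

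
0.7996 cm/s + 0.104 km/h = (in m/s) 0.03688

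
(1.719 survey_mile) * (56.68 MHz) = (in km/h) 5.645e+11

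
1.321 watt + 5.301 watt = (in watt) 6.622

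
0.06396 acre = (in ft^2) 2786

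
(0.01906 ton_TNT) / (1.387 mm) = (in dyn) 5.75e+15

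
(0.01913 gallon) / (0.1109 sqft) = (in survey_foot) 0.02306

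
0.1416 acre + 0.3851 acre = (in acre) 0.5267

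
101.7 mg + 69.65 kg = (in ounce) 2457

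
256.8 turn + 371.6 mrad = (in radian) 1614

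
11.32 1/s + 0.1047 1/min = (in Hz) 11.32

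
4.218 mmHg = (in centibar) 0.5624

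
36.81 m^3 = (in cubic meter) 36.81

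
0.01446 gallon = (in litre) 0.05474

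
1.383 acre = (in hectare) 0.5597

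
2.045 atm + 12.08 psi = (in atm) 2.867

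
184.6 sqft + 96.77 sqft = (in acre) 0.006459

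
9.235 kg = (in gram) 9235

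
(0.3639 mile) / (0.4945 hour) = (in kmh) 1.184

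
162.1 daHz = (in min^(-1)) 9.726e+04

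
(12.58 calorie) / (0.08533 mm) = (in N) 6.168e+05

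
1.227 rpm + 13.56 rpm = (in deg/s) 88.72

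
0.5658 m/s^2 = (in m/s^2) 0.5658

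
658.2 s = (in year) 2.087e-05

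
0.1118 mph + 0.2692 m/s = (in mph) 0.714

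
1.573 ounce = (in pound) 0.09831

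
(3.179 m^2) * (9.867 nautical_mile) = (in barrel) 3.654e+05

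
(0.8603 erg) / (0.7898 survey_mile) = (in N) 6.768e-11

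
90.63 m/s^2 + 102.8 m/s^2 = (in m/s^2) 193.4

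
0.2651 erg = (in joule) 2.651e-08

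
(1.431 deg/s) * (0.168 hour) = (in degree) 865.5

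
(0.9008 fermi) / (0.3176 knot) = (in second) 5.513e-15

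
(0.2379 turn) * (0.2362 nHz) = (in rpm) 3.372e-09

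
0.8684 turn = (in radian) 5.456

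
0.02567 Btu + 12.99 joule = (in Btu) 0.03798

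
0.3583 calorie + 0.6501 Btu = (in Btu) 0.6515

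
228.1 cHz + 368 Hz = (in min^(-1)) 2.222e+04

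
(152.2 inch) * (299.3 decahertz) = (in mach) 33.98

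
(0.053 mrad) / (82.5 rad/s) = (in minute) 1.071e-08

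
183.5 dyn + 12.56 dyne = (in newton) 0.001961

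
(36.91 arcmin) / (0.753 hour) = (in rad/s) 3.961e-06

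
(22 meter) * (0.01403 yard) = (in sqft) 3.038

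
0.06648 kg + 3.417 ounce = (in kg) 0.1634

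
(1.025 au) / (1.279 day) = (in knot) 2.697e+06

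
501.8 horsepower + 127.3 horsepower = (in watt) 4.691e+05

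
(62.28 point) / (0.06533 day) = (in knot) 7.566e-06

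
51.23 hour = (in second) 1.844e+05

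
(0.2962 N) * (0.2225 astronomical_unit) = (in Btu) 9.345e+06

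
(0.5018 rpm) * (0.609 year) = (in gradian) 6.425e+07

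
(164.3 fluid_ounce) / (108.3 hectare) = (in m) 4.487e-09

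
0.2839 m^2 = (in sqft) 3.056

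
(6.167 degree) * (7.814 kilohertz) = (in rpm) 8031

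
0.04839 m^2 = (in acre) 1.196e-05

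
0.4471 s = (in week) 7.393e-07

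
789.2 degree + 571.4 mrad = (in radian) 14.35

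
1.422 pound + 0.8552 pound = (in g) 1033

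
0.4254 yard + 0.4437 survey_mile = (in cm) 7.145e+04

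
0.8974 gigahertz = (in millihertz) 8.974e+11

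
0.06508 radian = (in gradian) 4.143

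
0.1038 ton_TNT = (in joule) 4.343e+08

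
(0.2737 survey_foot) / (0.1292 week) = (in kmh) 3.843e-06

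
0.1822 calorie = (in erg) 7.623e+06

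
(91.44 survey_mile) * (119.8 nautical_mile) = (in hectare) 3.265e+06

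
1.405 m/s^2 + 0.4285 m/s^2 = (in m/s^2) 1.833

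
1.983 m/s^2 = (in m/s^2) 1.983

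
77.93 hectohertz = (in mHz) 7.793e+06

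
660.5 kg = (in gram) 6.605e+05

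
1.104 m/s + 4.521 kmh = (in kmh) 8.495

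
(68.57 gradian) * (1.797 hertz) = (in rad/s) 1.936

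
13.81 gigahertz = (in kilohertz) 1.381e+07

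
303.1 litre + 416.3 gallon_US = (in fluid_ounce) 6.354e+04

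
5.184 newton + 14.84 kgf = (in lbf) 33.88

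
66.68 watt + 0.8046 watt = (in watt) 67.48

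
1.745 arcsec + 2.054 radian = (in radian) 2.054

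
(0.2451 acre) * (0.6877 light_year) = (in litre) 6.453e+21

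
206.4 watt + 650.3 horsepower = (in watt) 4.851e+05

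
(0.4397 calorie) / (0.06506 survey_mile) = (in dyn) 1757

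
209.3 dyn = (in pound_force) 0.0004705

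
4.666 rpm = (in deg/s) 28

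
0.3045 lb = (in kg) 0.1381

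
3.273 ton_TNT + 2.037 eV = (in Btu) 1.298e+07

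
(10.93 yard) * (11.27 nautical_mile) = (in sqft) 2.245e+06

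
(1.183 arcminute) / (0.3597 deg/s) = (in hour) 1.523e-05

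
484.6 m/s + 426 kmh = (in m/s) 602.9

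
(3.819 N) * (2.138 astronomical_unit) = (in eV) 7.624e+30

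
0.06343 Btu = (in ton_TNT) 1.599e-08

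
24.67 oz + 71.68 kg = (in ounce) 2553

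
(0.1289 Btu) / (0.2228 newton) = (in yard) 667.5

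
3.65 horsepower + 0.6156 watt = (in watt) 2722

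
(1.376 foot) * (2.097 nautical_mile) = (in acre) 0.4025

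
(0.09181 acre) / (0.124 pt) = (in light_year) 8.978e-10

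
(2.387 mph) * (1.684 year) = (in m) 5.667e+07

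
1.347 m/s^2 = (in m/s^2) 1.347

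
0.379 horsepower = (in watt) 282.6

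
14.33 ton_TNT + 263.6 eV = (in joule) 5.996e+10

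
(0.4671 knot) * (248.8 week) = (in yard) 3.954e+07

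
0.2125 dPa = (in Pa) 0.02125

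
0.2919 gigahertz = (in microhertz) 2.919e+14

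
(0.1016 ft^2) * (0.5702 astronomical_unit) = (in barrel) 5.064e+09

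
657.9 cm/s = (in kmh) 23.68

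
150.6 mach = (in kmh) 1.846e+05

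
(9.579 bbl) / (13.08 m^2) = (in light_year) 1.231e-17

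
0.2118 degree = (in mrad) 3.697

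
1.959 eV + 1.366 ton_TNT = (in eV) 3.567e+28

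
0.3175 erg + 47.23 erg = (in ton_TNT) 1.136e-15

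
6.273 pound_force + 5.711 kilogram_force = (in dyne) 8.391e+06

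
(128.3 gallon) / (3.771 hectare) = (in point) 0.03651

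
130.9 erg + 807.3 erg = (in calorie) 2.242e-05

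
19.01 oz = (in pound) 1.188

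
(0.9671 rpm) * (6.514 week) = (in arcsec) 8.23e+10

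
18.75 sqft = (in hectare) 0.0001742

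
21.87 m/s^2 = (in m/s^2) 21.87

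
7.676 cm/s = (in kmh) 0.2763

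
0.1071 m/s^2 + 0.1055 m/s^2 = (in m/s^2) 0.2126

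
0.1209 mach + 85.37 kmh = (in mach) 0.1905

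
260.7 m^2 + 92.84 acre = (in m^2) 3.76e+05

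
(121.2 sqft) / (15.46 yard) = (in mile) 0.0004949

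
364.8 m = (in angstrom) 3.648e+12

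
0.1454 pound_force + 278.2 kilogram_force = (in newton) 2729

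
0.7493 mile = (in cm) 1.206e+05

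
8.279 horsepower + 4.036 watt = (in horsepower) 8.284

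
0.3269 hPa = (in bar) 0.0003269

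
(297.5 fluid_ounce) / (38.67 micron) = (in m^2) 227.5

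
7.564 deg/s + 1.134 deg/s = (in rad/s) 0.1518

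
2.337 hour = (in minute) 140.2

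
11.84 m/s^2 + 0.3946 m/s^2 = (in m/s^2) 12.23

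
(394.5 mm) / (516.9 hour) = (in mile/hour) 4.742e-07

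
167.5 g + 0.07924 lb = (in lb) 0.4485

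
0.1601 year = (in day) 58.44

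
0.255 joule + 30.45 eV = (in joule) 0.255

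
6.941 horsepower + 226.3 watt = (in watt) 5402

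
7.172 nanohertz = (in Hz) 7.172e-09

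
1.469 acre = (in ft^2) 6.399e+04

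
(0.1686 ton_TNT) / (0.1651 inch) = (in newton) 1.682e+11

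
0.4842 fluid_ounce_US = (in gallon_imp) 0.00315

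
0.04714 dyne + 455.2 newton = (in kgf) 46.42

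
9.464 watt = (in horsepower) 0.01269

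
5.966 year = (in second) 1.881e+08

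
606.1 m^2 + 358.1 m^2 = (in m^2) 964.2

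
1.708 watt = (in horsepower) 0.00229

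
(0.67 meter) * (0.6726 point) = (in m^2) 0.000159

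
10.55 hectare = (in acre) 26.07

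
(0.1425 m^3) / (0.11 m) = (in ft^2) 13.94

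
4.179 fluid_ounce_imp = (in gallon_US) 0.03137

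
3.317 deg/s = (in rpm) 0.5528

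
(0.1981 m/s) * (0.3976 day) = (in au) 4.549e-08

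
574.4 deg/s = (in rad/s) 10.03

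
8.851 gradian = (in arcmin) 478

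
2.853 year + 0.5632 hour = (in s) 8.997e+07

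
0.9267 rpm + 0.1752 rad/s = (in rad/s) 0.2722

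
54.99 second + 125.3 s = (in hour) 0.05008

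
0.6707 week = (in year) 0.01286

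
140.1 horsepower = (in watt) 1.045e+05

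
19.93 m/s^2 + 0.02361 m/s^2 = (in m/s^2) 19.95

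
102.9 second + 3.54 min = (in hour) 0.08758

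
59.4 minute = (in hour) 0.99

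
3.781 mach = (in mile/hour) 2880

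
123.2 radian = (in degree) 7059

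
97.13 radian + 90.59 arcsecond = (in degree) 5565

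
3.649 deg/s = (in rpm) 0.6082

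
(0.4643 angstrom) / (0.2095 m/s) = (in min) 3.694e-12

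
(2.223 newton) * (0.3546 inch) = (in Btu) 1.898e-05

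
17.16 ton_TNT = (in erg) 7.18e+17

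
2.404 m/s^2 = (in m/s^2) 2.404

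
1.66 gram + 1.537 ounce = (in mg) 4.523e+04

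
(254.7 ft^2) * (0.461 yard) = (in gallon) 2635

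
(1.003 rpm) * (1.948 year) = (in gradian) 4.108e+08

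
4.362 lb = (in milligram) 1.979e+06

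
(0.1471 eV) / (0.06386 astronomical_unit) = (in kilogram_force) 2.516e-31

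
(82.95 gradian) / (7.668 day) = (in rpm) 1.878e-05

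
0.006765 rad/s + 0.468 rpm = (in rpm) 0.5326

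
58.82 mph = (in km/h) 94.66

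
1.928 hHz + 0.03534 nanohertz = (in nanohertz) 1.928e+11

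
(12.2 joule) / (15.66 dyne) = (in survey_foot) 2.556e+05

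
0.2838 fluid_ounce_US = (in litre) 0.008393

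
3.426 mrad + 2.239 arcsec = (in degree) 0.1969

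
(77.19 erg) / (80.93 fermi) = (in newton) 9.538e+07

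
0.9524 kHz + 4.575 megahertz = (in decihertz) 4.576e+07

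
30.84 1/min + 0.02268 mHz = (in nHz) 5.14e+08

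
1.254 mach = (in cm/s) 4.27e+04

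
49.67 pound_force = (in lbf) 49.67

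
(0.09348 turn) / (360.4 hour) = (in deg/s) 2.594e-05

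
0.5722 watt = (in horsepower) 0.0007673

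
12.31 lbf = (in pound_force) 12.31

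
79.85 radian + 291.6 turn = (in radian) 1912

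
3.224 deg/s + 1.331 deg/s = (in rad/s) 0.0795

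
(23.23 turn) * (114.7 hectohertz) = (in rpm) 1.599e+07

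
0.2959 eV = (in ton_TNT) 1.133e-29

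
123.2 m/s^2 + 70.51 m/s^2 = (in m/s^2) 193.7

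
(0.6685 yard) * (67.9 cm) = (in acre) 0.0001026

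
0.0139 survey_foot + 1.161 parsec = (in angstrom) 3.582e+26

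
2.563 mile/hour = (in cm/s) 114.6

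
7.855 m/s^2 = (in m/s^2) 7.855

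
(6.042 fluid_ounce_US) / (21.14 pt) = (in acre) 5.921e-06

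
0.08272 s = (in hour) 2.298e-05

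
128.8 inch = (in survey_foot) 10.73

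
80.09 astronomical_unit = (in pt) 3.396e+16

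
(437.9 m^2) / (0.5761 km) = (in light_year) 8.034e-17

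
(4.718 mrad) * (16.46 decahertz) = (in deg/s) 44.49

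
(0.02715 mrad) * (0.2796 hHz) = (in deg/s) 0.04349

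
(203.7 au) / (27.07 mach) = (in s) 3.306e+09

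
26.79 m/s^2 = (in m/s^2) 26.79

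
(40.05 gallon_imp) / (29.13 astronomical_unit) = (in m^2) 4.178e-14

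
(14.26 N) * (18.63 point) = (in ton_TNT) 2.24e-11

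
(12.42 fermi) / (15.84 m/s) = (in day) 9.075e-21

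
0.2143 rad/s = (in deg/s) 12.28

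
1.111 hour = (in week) 0.006613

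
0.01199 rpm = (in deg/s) 0.07194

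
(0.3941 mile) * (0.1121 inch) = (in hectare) 0.0001806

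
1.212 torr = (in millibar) 1.616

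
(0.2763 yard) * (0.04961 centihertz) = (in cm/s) 0.01253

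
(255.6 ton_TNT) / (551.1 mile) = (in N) 1.206e+06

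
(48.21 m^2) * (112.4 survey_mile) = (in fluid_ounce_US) 2.949e+11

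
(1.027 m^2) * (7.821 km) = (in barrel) 5.052e+04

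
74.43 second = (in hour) 0.02068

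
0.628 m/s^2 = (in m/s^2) 0.628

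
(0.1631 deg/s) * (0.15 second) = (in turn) 6.796e-05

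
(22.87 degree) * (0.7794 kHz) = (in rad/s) 311.1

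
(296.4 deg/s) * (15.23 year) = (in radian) 2.485e+09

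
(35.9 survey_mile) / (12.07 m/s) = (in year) 0.0001518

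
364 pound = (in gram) 1.651e+05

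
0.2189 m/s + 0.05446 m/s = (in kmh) 0.9841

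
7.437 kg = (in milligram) 7.437e+06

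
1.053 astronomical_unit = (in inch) 6.202e+12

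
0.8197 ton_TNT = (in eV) 2.141e+28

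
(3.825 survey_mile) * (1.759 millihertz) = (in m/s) 10.83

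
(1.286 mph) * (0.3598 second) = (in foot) 0.6786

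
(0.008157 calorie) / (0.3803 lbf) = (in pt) 57.19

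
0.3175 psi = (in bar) 0.02189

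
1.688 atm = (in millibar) 1710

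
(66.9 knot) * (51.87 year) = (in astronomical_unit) 0.3763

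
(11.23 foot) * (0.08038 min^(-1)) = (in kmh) 0.01651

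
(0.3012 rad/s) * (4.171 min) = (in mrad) 7.538e+04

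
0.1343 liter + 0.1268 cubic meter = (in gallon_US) 33.53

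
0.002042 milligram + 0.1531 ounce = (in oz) 0.1531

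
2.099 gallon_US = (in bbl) 0.04998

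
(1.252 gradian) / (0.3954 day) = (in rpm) 5.497e-06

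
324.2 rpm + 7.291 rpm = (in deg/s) 1989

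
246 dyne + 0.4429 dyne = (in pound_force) 0.000554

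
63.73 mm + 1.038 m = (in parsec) 3.57e-17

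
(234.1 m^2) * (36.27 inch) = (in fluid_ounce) 7.293e+06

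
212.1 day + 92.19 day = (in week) 43.47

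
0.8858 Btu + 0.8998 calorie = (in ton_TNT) 2.243e-07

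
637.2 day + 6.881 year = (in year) 8.627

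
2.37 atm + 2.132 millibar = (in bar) 2.404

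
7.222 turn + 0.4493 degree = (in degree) 2600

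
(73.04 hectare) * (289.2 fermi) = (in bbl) 1.329e-06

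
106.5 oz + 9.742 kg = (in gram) 1.276e+04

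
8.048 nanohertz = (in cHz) 8.048e-07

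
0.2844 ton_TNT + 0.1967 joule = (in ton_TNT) 0.2844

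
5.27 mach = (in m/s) 1794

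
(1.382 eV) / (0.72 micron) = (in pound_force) 6.914e-14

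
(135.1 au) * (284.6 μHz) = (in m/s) 5.752e+09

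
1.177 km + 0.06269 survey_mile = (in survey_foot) 4193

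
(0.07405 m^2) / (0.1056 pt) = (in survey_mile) 1.235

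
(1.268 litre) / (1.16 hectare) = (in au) 7.307e-19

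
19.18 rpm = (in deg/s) 115.1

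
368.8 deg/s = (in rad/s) 6.437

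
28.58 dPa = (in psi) 0.0004145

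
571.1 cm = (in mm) 5711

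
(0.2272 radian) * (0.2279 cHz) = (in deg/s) 0.02967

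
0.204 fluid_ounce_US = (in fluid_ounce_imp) 0.2123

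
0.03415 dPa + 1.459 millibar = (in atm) 0.00144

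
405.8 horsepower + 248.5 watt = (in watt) 3.029e+05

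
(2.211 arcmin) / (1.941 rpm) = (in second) 0.003164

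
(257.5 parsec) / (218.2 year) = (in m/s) 1.155e+09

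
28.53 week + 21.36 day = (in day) 221.1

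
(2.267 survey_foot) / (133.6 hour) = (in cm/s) 0.0001437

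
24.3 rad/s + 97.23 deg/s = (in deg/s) 1490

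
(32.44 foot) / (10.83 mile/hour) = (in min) 0.03404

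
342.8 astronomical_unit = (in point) 1.454e+17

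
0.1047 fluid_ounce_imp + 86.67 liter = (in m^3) 0.08667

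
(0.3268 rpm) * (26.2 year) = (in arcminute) 9.721e+10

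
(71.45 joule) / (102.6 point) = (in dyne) 1.974e+08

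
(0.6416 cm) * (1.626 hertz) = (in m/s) 0.01043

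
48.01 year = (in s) 1.514e+09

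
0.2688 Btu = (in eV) 1.77e+21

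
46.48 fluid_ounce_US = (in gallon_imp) 0.3024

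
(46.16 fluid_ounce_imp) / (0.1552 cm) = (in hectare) 8.451e-05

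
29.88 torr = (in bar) 0.03984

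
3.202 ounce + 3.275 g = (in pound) 0.2073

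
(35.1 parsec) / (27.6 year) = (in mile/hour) 2.784e+09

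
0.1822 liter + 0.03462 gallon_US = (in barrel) 0.00197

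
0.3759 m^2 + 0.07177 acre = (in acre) 0.07186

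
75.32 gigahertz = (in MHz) 7.532e+04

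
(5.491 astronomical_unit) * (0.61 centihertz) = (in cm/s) 5.011e+11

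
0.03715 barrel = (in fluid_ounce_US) 199.7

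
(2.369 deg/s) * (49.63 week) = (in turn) 1.975e+05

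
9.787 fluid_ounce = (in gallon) 0.07646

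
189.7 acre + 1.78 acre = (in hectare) 77.49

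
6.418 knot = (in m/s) 3.302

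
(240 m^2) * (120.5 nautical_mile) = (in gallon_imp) 1.178e+10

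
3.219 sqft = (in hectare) 2.991e-05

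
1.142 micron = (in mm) 0.001142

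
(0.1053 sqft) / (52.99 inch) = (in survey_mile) 4.516e-06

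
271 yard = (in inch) 9756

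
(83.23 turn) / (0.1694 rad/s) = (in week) 0.005104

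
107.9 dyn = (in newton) 0.001079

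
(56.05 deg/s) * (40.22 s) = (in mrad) 3.935e+04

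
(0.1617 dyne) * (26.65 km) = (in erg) 4.309e+05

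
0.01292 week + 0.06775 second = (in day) 0.09044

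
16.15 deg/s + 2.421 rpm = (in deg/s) 30.68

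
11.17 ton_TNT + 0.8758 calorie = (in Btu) 4.43e+07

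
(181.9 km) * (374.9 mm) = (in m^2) 6.819e+04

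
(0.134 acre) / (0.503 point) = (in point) 8.663e+09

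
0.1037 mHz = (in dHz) 0.001037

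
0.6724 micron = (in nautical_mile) 3.631e-10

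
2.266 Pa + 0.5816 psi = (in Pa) 4012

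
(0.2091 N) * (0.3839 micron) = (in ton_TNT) 1.919e-17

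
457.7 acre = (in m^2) 1.852e+06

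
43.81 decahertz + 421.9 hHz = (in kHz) 42.63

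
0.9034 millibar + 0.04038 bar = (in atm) 0.04074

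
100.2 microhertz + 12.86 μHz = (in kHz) 1.131e-07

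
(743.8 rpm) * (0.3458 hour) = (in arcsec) 2e+10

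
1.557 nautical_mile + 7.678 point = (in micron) 2.884e+09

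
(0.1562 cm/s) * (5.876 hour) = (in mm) 3.304e+04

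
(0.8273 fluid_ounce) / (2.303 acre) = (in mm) 2.625e-06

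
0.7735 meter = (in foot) 2.538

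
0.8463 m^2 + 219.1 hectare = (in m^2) 2.191e+06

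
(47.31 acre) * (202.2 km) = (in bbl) 2.435e+11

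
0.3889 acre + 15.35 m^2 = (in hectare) 0.1589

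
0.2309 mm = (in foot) 0.0007575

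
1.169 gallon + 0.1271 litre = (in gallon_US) 1.203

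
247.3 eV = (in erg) 3.962e-10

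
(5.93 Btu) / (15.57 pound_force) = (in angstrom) 9.033e+11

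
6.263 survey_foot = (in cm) 190.9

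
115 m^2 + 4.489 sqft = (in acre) 0.02852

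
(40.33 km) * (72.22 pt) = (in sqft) 1.106e+04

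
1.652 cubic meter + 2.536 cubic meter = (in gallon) 1106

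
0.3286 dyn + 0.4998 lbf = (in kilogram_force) 0.2267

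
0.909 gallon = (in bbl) 0.02164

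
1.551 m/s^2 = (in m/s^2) 1.551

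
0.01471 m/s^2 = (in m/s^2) 0.01471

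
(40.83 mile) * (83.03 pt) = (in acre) 0.4756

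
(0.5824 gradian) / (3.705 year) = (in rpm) 7.477e-10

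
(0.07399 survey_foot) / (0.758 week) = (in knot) 9.562e-08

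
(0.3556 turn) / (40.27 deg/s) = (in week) 5.256e-06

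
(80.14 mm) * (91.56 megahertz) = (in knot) 1.426e+07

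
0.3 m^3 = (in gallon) 79.25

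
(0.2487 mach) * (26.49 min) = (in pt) 3.815e+08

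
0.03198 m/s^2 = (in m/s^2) 0.03198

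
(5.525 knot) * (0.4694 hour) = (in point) 1.361e+07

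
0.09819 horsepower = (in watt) 73.22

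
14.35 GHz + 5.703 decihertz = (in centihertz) 1.435e+12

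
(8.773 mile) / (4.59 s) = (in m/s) 3076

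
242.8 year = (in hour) 2.127e+06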